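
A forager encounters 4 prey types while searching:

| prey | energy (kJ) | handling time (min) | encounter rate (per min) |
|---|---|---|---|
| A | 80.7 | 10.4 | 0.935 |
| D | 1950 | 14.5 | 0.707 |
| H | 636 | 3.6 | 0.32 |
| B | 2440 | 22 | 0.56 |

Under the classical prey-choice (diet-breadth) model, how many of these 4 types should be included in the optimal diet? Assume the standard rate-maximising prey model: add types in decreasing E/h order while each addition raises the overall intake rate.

Rank by E/h (kJ/min): H 177, D 134, B 111, A 7.76. Include each in turn until the next type's E/h falls below the running intake rate.
Rate on top 1: 94.57. D: 134 > 94.57 → include.
Rate on top 2: 127.6. B: 111 < 127.6 → exclude; stop.
Optimal diet: H, D — 2 of 4 types.

2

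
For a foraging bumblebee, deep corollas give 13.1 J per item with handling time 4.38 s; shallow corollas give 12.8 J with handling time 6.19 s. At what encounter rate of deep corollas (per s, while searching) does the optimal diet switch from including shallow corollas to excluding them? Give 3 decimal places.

0.511 per s

The zero-one rule: include shallow corollas iff E₂/h₂ > λE₁/(1+λh₁). Equality gives the switch point.
λE₁h₂ = E₂ + λE₂h₁ ⇒ λ = E₂/(E₁h₂ − E₂h₁) = 12.8/(81.09 − 56.06) = 0.5115 per s.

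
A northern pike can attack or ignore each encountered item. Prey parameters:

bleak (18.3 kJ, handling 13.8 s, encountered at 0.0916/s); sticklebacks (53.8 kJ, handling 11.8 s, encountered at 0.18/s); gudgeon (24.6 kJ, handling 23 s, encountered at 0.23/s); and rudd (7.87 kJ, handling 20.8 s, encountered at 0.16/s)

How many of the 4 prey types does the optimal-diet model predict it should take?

E/h in descending order: sticklebacks 4.56, bleak 1.33, gudgeon 1.07, rudd 0.378 kJ/s. The optimal diet is the largest prefix of this list for which every included type satisfies E_i/h_i > R on the types above it.
Rate on top 1: 3.1. bleak: 1.33 < 3.1 → exclude; stop.
Optimal diet: sticklebacks — 1 of 4 types.

1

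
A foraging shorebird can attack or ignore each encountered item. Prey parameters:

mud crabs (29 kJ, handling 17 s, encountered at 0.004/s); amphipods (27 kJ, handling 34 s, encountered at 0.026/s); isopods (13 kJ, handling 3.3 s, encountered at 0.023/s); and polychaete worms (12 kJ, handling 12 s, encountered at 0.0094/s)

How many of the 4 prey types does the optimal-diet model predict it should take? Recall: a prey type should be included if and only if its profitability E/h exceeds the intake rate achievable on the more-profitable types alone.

Profitabilities (E/h, kJ/s): isopods 3.94, mud crabs 1.71, polychaete worms 1, amphipods 0.794. Add prey in this order while the next type's profitability exceeds the intake rate on those already taken.
Rate on top 1: 0.2779. mud crabs: 1.71 > 0.2779 → include.
Rate on top 2: 0.3628. polychaete worms: 1 > 0.3628 → include.
Rate on top 3: 0.42. amphipods: 0.794 > 0.42 → include.
Optimal diet: isopods, mud crabs, polychaete worms, amphipods — 4 of 4 types.

4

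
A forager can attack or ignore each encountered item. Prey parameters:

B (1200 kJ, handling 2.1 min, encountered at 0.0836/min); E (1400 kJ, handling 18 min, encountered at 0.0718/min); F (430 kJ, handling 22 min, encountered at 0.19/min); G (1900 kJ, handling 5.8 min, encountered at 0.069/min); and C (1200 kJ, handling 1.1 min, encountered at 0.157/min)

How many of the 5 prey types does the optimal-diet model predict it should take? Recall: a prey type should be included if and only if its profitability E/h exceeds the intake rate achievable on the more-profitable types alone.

3

Rank by E/h (kJ/min): C 1.09e+03, B 571, G 328, E 77.8, F 19.5. Include each in turn until the next type's E/h falls below the running intake rate.
Rate on top 1: 160.7. B: 571 > 160.7 → include.
Rate on top 2: 214.1. G: 328 > 214.1 → include.
Rate on top 3: 240.1. E: 77.8 < 240.1 → exclude; stop.
Optimal diet: C, B, G — 3 of 5 types.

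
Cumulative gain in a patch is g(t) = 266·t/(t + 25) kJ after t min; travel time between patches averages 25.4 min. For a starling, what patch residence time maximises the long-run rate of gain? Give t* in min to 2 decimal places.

25.20 min

Maximise g(t)/(T+t): set derivative to zero → g'(t)(T+t) = g(t).
g'(t) = 266·25/(t + 25)². Setting 266·25/(t+25)² = 266t/[(t+25)(25.4+t)] gives 25(25.4+t) = t(t+25), so t² = 25×25.4 = 635.
t* = √635 = 25.2 min.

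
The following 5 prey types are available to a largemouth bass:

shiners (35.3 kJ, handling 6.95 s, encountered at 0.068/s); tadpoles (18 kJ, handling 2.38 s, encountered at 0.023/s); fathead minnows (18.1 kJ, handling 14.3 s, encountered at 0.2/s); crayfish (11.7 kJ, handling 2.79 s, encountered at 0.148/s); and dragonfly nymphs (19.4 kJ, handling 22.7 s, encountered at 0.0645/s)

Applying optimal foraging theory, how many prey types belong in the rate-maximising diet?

3

Profitabilities (E/h, kJ/s): tadpoles 7.56, shiners 5.08, crayfish 4.19, fathead minnows 1.27, dragonfly nymphs 0.855. Add prey in this order while the next type's profitability exceeds the intake rate on those already taken.
Rate on top 1: 0.3925. shiners: 5.08 > 0.3925 → include.
Rate on top 2: 1.843. crayfish: 4.19 > 1.843 → include.
Rate on top 3: 2.343. fathead minnows: 1.27 < 2.343 → exclude; stop.
Optimal diet: tadpoles, shiners, crayfish — 3 of 5 types.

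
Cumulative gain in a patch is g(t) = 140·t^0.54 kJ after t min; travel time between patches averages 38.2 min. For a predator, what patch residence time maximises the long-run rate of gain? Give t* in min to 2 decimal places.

Optimal t* satisfies g'(t*) = g(t*)/(T + t*).
g'(t) = 0.54·140·t^-0.46. Setting 0.54·140·t^-0.46 = 140·t^0.54/(38.2+t) gives 0.54(38.2+t) = t, so 0.46·t = 0.54×38.2.
t* = 0.54×38.2/0.46 = 44.84 min.

44.84 min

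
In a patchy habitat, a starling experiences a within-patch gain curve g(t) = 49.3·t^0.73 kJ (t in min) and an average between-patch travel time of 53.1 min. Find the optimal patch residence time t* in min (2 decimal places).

143.57 min

Maximise g(t)/(T+t): set derivative to zero → g'(t)(T+t) = g(t).
g'(t) = 0.73·49.3·t^-0.27. Setting 0.73·49.3·t^-0.27 = 49.3·t^0.73/(53.1+t) gives 0.73(53.1+t) = t, so 0.27·t = 0.73×53.1.
t* = 0.73×53.1/0.27 = 143.6 min.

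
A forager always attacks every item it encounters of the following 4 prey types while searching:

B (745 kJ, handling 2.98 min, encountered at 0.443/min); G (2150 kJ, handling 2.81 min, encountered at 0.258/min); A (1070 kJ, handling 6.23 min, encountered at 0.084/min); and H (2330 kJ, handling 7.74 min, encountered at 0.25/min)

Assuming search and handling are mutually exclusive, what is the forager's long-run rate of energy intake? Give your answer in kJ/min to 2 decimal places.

R = Σλ_iE_i / (1 + Σλ_ih_i)
Numerator: 0.443×745 + 0.258×2150 + 0.084×1070 + 0.25×2330 = 1557
Denominator: 1 + 0.443×2.98 + 0.258×2.81 + 0.084×6.23 + 0.25×7.74 = 5.503
R = 1557/5.503 = 282.9 kJ/min

282.93 kJ/min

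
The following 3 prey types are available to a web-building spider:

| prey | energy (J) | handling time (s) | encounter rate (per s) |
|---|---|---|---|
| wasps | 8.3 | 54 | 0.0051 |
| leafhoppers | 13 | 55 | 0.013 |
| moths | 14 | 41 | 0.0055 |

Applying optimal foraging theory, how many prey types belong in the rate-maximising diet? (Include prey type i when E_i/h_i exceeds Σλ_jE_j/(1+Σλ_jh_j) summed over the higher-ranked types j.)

3

Profitabilities (E/h, J/s): moths 0.341, leafhoppers 0.236, wasps 0.154. Add prey in this order while the next type's profitability exceeds the intake rate on those already taken.
Rate on top 1: 0.06283. leafhoppers: 0.236 > 0.06283 → include.
Rate on top 2: 0.1268. wasps: 0.154 > 0.1268 → include.
Optimal diet: moths, leafhoppers, wasps — 3 of 3 types.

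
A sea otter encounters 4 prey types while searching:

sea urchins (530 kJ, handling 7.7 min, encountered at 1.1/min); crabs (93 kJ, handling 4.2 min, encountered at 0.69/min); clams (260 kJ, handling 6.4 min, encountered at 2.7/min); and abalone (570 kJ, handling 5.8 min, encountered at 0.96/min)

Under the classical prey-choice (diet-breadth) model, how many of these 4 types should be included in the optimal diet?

1

E/h in descending order: abalone 98.3, sea urchins 68.8, clams 40.6, crabs 22.1 kJ/min. The optimal diet is the largest prefix of this list for which every included type satisfies E_i/h_i > R on the types above it.
Rate on top 1: 83.31. sea urchins: 68.8 < 83.31 → exclude; stop.
Optimal diet: abalone — 1 of 4 types.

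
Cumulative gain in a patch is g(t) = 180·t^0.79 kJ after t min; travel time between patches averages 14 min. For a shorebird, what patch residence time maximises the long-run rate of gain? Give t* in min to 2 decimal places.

52.67 min

Optimal t* satisfies g'(t*) = g(t*)/(T + t*).
g'(t) = 0.79·180·t^-0.21. Setting 0.79·180·t^-0.21 = 180·t^0.79/(14+t) gives 0.79(14+t) = t, so 0.21·t = 0.79×14.
t* = 0.79×14/0.21 = 52.67 min.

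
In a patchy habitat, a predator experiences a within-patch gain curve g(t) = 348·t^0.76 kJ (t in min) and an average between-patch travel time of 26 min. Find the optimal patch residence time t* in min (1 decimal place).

82.3 min

By the marginal value theorem, leave when the instantaneous gain rate g'(t) equals the habitat-wide average g(t)/(T + t).
g'(t) = 0.76·348·t^-0.24. Setting 0.76·348·t^-0.24 = 348·t^0.76/(26+t) gives 0.76(26+t) = t, so 0.24·t = 0.76×26.
t* = 0.76×26/0.24 = 82.33 min.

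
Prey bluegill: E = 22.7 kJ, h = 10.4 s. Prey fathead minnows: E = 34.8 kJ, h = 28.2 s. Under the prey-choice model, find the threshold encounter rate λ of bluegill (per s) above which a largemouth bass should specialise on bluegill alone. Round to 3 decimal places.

At the threshold, the rate on bluegill alone equals the profitability of fathead minnows: λ·22.7/(1 + λ·10.4) = 34.8/28.2 = 1.234.
Rearranging, λ(22.7 − 1.234×10.4) = 1.234, so λ = 1.234/9.866 = 0.1251 per s.

0.125 per s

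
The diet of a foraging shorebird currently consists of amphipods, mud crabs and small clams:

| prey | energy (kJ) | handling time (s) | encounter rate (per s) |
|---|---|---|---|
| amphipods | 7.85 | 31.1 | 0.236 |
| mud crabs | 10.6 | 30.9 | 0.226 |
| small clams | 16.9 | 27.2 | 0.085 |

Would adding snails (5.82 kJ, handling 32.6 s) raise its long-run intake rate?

No

On amphipods, mud crabs and small clams alone, R = ΣλE/(1+Σλh) = 5.685/17.63 = 0.3224 kJ/s.
Profitability of snails: 5.82/32.6 = 0.1785 kJ/s.
0.1785 < 0.3224, so adding snails would lower the average — exclude it.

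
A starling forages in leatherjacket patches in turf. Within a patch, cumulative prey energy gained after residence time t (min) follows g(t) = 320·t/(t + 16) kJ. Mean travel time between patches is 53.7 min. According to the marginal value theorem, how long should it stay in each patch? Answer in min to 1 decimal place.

29.3 min

Optimal t* satisfies g'(t*) = g(t*)/(T + t*).
g'(t) = 320·16/(t + 16)². Setting 320·16/(t+16)² = 320t/[(t+16)(53.7+t)] gives 16(53.7+t) = t(t+16), so t² = 16×53.7 = 859.2.
t* = √859.2 = 29.31 min.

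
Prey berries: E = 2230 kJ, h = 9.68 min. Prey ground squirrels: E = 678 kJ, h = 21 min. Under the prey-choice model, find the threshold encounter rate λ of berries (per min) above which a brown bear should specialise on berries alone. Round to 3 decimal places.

0.017 per min

The zero-one rule: include ground squirrels iff E₂/h₂ > λE₁/(1+λh₁). Equality gives the switch point.
λE₁h₂ = E₂ + λE₂h₁ ⇒ λ = E₂/(E₁h₂ − E₂h₁) = 678/(4.683e+04 − 6563) = 0.01684 per min.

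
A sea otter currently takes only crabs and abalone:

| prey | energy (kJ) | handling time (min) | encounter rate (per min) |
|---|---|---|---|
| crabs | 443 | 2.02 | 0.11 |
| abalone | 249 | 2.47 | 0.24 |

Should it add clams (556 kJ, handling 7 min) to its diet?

Current rate: (0.11×443 + 0.24×249)/(1 + 0.11×2.02 + 0.24×2.47) = 59.77 kJ/min.
Profitability of clams: 556/7 = 79.43 kJ/min.
Since 79.43 > R, including clams increases the long-run rate.

Yes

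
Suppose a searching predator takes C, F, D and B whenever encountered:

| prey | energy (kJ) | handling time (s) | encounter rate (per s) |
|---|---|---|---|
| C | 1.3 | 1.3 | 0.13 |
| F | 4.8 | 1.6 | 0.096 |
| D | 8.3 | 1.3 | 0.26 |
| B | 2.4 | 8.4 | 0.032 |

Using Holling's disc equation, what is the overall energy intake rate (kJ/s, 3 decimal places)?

1.485 kJ/s

Energy encountered per unit search time: 0.13×1.3 + 0.096×4.8 + 0.26×8.3 + 0.032×2.4 = 2.865 kJ/s.
Handling time per unit search time: 0.13×1.3 + 0.096×1.6 + 0.26×1.3 + 0.032×8.4 = 0.9294.
Rate = 2.865/(1 + 0.9294) = 1.485 kJ/s.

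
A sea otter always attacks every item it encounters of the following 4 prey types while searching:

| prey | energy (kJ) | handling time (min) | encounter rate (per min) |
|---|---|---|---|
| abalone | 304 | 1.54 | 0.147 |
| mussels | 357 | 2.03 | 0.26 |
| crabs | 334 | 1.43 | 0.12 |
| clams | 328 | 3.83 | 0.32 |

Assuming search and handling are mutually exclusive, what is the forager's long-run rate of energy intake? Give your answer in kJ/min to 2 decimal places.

89.66 kJ/min

Energy encountered per unit search time: 0.147×304 + 0.26×357 + 0.12×334 + 0.32×328 = 282.5 kJ/min.
Handling time per unit search time: 0.147×1.54 + 0.26×2.03 + 0.12×1.43 + 0.32×3.83 = 2.151.
Rate = 282.5/(1 + 2.151) = 89.66 kJ/min.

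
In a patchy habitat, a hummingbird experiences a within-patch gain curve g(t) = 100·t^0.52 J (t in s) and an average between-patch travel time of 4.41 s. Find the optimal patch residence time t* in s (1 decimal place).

By the marginal value theorem, leave when the instantaneous gain rate g'(t) equals the habitat-wide average g(t)/(T + t).
g'(t) = 0.52·100·t^-0.48. Setting 0.52·100·t^-0.48 = 100·t^0.52/(4.41+t) gives 0.52(4.41+t) = t, so 0.48·t = 0.52×4.41.
t* = 0.52×4.41/0.48 = 4.778 s.

4.8 s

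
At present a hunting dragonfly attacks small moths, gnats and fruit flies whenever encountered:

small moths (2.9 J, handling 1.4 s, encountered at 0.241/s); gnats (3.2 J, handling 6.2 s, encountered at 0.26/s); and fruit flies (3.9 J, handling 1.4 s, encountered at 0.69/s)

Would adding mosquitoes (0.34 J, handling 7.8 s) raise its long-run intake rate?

On small moths, gnats and fruit flies alone, R = ΣλE/(1+Σλh) = 4.222/3.915 = 1.078 J/s.
mosquitoes: E/h = 0.34/7.8 = 0.04359 J/s.
Since 0.04359 < R, time spent handling mosquitoes is better spent searching.

No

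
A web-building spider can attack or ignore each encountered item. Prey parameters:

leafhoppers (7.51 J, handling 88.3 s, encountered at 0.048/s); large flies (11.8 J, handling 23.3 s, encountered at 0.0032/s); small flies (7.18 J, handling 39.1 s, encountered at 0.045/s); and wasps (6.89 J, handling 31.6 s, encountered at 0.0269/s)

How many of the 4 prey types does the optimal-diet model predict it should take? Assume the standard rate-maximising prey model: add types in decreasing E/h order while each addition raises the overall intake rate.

3

Rank by E/h (J/s): large flies 0.506, wasps 0.218, small flies 0.184, leafhoppers 0.0851. Include each in turn until the next type's E/h falls below the running intake rate.
Rate on top 1: 0.03514. wasps: 0.218 > 0.03514 → include.
Rate on top 2: 0.1159. small flies: 0.184 > 0.1159 → include.
Rate on top 3: 0.1483. leafhoppers: 0.0851 < 0.1483 → exclude; stop.
Optimal diet: large flies, wasps, small flies — 3 of 4 types.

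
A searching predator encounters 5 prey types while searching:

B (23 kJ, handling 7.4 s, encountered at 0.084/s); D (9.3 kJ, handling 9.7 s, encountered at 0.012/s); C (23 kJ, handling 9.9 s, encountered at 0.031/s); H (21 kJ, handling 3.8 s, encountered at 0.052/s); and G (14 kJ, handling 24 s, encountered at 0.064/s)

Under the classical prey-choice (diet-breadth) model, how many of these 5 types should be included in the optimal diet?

Profitabilities (E/h, kJ/s): H 5.53, B 3.11, C 2.32, D 0.959, G 0.583. Add prey in this order while the next type's profitability exceeds the intake rate on those already taken.
Rate on top 1: 0.9118. B: 3.11 > 0.9118 → include.
Rate on top 2: 1.662. C: 2.32 > 1.662 → include.
Rate on top 3: 1.758. D: 0.959 < 1.758 → exclude; stop.
Optimal diet: H, B, C — 3 of 5 types.

3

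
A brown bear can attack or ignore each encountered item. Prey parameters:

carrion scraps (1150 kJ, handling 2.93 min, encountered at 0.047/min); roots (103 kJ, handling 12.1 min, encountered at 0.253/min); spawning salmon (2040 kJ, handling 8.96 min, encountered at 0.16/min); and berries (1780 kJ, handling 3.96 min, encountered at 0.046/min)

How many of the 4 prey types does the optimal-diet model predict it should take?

E/h in descending order: berries 449, carrion scraps 392, spawning salmon 228, roots 8.51 kJ/min. The optimal diet is the largest prefix of this list for which every included type satisfies E_i/h_i > R on the types above it.
Rate on top 1: 69.26. carrion scraps: 392 > 69.26 → include.
Rate on top 2: 103. spawning salmon: 228 > 103 → include.
Rate on top 3: 167.9. roots: 8.51 < 167.9 → exclude; stop.
Optimal diet: berries, carrion scraps, spawning salmon — 3 of 4 types.

3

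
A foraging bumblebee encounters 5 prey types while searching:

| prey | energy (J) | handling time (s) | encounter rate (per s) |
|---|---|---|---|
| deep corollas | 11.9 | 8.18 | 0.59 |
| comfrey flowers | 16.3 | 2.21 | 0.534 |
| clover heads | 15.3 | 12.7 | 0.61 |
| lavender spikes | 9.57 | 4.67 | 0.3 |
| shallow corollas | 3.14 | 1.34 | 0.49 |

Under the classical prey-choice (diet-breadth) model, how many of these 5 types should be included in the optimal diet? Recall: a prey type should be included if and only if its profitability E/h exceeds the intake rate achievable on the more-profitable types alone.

Profitabilities (E/h, J/s): comfrey flowers 7.38, shallow corollas 2.34, lavender spikes 2.05, deep corollas 1.45, clover heads 1.2. Add prey in this order while the next type's profitability exceeds the intake rate on those already taken.
Rate on top 1: 3.992. shallow corollas: 2.34 < 3.992 → exclude; stop.
Optimal diet: comfrey flowers — 1 of 5 types.

1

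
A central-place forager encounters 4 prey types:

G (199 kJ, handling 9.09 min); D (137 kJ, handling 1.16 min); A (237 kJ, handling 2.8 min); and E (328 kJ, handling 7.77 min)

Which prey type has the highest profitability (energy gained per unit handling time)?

Profitability E/h (kJ/min): G = 199/9.09 = 21.9, D = 137/1.16 = 118, A = 237/2.8 = 84.6, E = 328/7.77 = 42.2.
Ranked: D > A > E > G.

D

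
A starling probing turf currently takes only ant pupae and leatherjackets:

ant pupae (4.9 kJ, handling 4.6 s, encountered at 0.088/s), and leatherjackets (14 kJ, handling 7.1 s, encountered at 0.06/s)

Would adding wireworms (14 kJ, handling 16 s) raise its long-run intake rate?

Current rate: (0.088×4.9 + 0.06×14)/(1 + 0.088×4.6 + 0.06×7.1) = 0.6943 kJ/s.
Profitability of wireworms: 14/16 = 0.875 kJ/s.
Since 0.875 > R, including wireworms increases the long-run rate.

Yes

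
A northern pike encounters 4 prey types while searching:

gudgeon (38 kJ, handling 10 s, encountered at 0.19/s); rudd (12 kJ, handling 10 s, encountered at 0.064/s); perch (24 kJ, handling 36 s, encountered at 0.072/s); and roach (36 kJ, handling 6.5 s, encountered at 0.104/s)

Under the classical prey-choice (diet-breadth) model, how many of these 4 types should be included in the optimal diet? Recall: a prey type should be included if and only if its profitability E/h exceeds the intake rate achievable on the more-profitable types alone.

E/h in descending order: roach 5.54, gudgeon 3.8, rudd 1.2, perch 0.667 kJ/s. The optimal diet is the largest prefix of this list for which every included type satisfies E_i/h_i > R on the types above it.
Rate on top 1: 2.234. gudgeon: 3.8 > 2.234 → include.
Rate on top 2: 3.066. rudd: 1.2 < 3.066 → exclude; stop.
Optimal diet: roach, gudgeon — 2 of 4 types.

2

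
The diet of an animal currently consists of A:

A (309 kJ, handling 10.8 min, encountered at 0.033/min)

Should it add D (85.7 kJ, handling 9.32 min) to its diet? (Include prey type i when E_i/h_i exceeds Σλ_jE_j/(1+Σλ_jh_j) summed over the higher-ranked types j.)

Intake rate on the current diet: R = (0.033×309) / (1 + 0.033×10.8) = 10.2/1.356 = 7.518 kJ/min.
Profitability of D: 85.7/9.32 = 9.195 kJ/min.
Since 9.195 > R, including D increases the long-run rate.

Yes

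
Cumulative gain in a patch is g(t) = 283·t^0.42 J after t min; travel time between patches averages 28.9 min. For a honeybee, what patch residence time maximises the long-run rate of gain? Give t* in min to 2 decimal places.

20.93 min

Maximise g(t)/(T+t): set derivative to zero → g'(t)(T+t) = g(t).
g'(t) = 0.42·283·t^-0.58. Setting 0.42·283·t^-0.58 = 283·t^0.42/(28.9+t) gives 0.42(28.9+t) = t, so 0.58·t = 0.42×28.9.
t* = 0.42×28.9/0.58 = 20.93 min.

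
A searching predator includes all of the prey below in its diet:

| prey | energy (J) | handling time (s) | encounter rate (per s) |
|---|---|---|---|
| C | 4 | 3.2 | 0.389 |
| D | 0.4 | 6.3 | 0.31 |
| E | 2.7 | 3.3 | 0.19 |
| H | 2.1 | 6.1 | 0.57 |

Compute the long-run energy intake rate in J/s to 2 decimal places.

0.41 J/s

R = Σλ_iE_i / (1 + Σλ_ih_i)
Numerator: 0.389×4 + 0.31×0.4 + 0.19×2.7 + 0.57×2.1 = 3.39
Denominator: 1 + 0.389×3.2 + 0.31×6.3 + 0.19×3.3 + 0.57×6.1 = 8.302
R = 3.39/8.302 = 0.4083 J/s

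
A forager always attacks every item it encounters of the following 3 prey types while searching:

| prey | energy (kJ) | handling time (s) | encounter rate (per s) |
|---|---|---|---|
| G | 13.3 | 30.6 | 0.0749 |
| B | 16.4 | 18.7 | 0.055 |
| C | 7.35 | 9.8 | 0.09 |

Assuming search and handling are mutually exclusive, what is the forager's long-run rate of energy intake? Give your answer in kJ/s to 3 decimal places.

R = Σλ_iE_i / (1 + Σλ_ih_i)
Numerator: 0.0749×13.3 + 0.055×16.4 + 0.09×7.35 = 2.56
Denominator: 1 + 0.0749×30.6 + 0.055×18.7 + 0.09×9.8 = 5.202
R = 2.56/5.202 = 0.492 kJ/s

0.492 kJ/s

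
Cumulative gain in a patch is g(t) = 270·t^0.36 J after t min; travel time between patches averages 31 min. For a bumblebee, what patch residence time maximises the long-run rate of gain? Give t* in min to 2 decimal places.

17.44 min

Maximise g(t)/(T+t): set derivative to zero → g'(t)(T+t) = g(t).
g'(t) = 0.36·270·t^-0.64. Setting 0.36·270·t^-0.64 = 270·t^0.36/(31+t) gives 0.36(31+t) = t, so 0.64·t = 0.36×31.
t* = 0.36×31/0.64 = 17.44 min.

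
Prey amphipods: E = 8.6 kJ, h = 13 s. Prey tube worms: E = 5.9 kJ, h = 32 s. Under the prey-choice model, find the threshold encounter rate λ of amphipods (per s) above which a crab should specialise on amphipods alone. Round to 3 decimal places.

At the threshold, the rate on amphipods alone equals the profitability of tube worms: λ·8.6/(1 + λ·13) = 5.9/32 = 0.1844.
Rearranging, λ(8.6 − 0.1844×13) = 0.1844, so λ = 0.1844/6.203 = 0.02972 per s.

0.030 per s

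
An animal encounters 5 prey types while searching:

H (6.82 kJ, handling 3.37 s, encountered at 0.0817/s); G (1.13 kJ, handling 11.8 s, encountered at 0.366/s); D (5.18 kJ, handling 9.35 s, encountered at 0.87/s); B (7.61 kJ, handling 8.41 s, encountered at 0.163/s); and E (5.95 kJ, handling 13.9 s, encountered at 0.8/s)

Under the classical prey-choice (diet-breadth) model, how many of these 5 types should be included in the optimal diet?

2

Profitabilities (E/h, kJ/s): H 2.02, B 0.905, D 0.554, E 0.428, G 0.0958. Add prey in this order while the next type's profitability exceeds the intake rate on those already taken.
Rate on top 1: 0.4369. B: 0.905 > 0.4369 → include.
Rate on top 2: 0.6793. D: 0.554 < 0.6793 → exclude; stop.
Optimal diet: H, B — 2 of 5 types.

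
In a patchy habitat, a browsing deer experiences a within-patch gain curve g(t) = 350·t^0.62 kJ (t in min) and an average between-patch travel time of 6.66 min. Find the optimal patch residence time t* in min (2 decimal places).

Maximise g(t)/(T+t): set derivative to zero → g'(t)(T+t) = g(t).
g'(t) = 0.62·350·t^-0.38. Setting 0.62·350·t^-0.38 = 350·t^0.62/(6.66+t) gives 0.62(6.66+t) = t, so 0.38·t = 0.62×6.66.
t* = 0.62×6.66/0.38 = 10.87 min.

10.87 min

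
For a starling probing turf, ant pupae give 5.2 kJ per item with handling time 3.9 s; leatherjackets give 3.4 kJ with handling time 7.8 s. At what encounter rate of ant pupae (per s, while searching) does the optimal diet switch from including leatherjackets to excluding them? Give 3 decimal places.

0.125 per s

Drop leatherjackets once their profitability E₂/h₂ falls below the rate achievable on ant pupae alone: E₂/h₂ = λE₁/(1 + λh₁).
Solve for λ: λE₁h₂ = E₂(1 + λh₁) → λ(E₁h₂ − E₂h₁) = E₂ → λ = E₂/(E₁h₂ − E₂h₁).
λ = 3.4/(5.2×7.8 − 3.4×3.9) = 3.4/27.3 = 0.1245 per s.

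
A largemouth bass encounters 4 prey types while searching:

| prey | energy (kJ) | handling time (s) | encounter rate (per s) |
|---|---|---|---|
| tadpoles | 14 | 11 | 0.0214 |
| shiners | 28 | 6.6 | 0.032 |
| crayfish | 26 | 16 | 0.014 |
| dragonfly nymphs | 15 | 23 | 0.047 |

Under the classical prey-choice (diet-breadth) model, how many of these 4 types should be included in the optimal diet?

3

Rank by E/h (kJ/s): shiners 4.24, crayfish 1.62, tadpoles 1.27, dragonfly nymphs 0.652. Include each in turn until the next type's E/h falls below the running intake rate.
Rate on top 1: 0.7398. crayfish: 1.62 > 0.7398 → include.
Rate on top 2: 0.8779. tadpoles: 1.27 > 0.8779 → include.
Rate on top 3: 0.9336. dragonfly nymphs: 0.652 < 0.9336 → exclude; stop.
Optimal diet: shiners, crayfish, tadpoles — 3 of 4 types.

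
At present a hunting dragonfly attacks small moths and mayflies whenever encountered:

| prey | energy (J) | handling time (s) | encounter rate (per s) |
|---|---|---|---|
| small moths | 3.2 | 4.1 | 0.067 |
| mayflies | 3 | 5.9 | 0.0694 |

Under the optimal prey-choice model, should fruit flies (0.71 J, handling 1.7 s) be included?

Yes

Current rate: (0.067×3.2 + 0.0694×3)/(1 + 0.067×4.1 + 0.0694×5.9) = 0.2509 J/s.
Profitability of fruit flies: 0.71/1.7 = 0.4176 J/s.
0.4176 > 0.2509, so adding fruit flies raises the average — include it.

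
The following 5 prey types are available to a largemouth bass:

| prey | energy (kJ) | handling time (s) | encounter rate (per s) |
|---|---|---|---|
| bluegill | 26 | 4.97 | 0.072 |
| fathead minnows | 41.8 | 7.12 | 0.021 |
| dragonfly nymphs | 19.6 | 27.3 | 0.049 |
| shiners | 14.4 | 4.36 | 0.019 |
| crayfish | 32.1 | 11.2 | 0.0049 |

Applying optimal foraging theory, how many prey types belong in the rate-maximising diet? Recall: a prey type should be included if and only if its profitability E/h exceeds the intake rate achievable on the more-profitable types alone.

4

Rank by E/h (kJ/s): fathead minnows 5.87, bluegill 5.23, shiners 3.3, crayfish 2.87, dragonfly nymphs 0.718. Include each in turn until the next type's E/h falls below the running intake rate.
Rate on top 1: 0.7636. bluegill: 5.23 > 0.7636 → include.
Rate on top 2: 1.824. shiners: 3.3 > 1.824 → include.
Rate on top 3: 1.901. crayfish: 2.87 > 1.901 → include.
Rate on top 4: 1.933. dragonfly nymphs: 0.718 < 1.933 → exclude; stop.
Optimal diet: fathead minnows, bluegill, shiners, crayfish — 4 of 5 types.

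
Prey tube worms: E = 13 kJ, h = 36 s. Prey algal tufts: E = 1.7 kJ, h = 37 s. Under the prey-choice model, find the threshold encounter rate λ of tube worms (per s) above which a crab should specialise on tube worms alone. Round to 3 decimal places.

Drop algal tufts once their profitability E₂/h₂ falls below the rate achievable on tube worms alone: E₂/h₂ = λE₁/(1 + λh₁).
Solve for λ: λE₁h₂ = E₂(1 + λh₁) → λ(E₁h₂ − E₂h₁) = E₂ → λ = E₂/(E₁h₂ − E₂h₁).
λ = 1.7/(13×37 − 1.7×36) = 1.7/419.8 = 0.00405 per s.

0.004 per s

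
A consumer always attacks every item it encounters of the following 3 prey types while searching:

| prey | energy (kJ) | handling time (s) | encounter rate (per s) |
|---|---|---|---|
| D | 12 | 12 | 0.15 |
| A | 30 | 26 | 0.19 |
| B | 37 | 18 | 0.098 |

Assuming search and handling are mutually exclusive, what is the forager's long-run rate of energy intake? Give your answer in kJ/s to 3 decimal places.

1.171 kJ/s

R = (0.15×12 + 0.19×30 + 0.098×37) / (1 + 0.15×12 + 0.19×26 + 0.098×18) = 11.13/9.504 = 1.171 kJ/s.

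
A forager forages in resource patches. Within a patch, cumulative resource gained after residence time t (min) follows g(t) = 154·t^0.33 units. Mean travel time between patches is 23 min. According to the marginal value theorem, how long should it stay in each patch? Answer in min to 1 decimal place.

11.3 min

By the marginal value theorem, leave when the instantaneous gain rate g'(t) equals the habitat-wide average g(t)/(T + t).
g'(t) = 0.33·154·t^-0.67. Setting 0.33·154·t^-0.67 = 154·t^0.33/(23+t) gives 0.33(23+t) = t, so 0.67·t = 0.33×23.
t* = 0.33×23/0.67 = 11.33 min.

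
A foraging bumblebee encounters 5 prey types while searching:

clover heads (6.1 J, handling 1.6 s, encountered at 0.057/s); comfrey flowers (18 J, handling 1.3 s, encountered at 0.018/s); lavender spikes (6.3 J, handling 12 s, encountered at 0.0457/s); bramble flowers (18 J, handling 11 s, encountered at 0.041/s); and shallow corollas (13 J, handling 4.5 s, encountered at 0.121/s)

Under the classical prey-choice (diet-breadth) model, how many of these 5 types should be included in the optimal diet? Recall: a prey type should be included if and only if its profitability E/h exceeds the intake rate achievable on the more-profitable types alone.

4

E/h in descending order: comfrey flowers 13.8, clover heads 3.81, shallow corollas 2.89, bramble flowers 1.64, lavender spikes 0.525 J/s. The optimal diet is the largest prefix of this list for which every included type satisfies E_i/h_i > R on the types above it.
Rate on top 1: 0.3166. clover heads: 3.81 > 0.3166 → include.
Rate on top 2: 0.6026. shallow corollas: 2.89 > 0.6026 → include.
Rate on top 3: 1.353. bramble flowers: 1.64 > 1.353 → include.
Rate on top 4: 1.414. lavender spikes: 0.525 < 1.414 → exclude; stop.
Optimal diet: comfrey flowers, clover heads, shallow corollas, bramble flowers — 4 of 5 types.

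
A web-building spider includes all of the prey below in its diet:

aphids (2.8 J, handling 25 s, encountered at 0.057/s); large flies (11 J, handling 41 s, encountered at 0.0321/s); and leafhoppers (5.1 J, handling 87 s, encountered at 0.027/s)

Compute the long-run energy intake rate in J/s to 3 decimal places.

R = (0.057×2.8 + 0.0321×11 + 0.027×5.1) / (1 + 0.057×25 + 0.0321×41 + 0.027×87) = 0.6504/6.09 = 0.1068 J/s.

0.107 J/s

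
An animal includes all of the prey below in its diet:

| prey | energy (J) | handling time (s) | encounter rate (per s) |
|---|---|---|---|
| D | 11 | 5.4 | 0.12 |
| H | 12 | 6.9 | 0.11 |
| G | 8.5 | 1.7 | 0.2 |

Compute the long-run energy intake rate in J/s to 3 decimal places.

R = (0.12×11 + 0.11×12 + 0.2×8.5) / (1 + 0.12×5.4 + 0.11×6.9 + 0.2×1.7) = 4.34/2.747 = 1.58 J/s.

1.580 J/s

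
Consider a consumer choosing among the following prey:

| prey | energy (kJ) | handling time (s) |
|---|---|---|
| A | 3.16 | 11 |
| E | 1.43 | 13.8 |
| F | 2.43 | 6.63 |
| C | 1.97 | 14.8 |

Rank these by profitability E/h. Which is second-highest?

In descending order of E/h:
F: 2.43/6.63 = 0.367 kJ/s
A: 3.16/11 = 0.287 kJ/s
C: 1.97/14.8 = 0.133 kJ/s
E: 1.43/13.8 = 0.104 kJ/s

A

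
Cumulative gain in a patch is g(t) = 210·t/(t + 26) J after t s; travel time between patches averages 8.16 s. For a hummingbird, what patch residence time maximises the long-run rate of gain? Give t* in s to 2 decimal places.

14.57 s

By the marginal value theorem, leave when the instantaneous gain rate g'(t) equals the habitat-wide average g(t)/(T + t).
g'(t) = 210·26/(t + 26)². Setting 210·26/(t+26)² = 210t/[(t+26)(8.16+t)] gives 26(8.16+t) = t(t+26), so t² = 26×8.16 = 212.2.
t* = √212.2 = 14.57 s.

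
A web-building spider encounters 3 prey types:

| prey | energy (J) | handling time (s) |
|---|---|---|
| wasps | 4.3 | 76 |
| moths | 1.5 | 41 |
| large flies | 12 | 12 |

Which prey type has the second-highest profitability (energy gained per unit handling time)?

wasps

In descending order of E/h:
large flies: 12/12 = 1 J/s
wasps: 4.3/76 = 0.0566 J/s
moths: 1.5/41 = 0.0366 J/s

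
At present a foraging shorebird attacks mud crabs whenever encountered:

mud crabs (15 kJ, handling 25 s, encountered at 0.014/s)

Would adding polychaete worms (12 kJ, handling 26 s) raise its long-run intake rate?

Yes

Current rate: (0.014×15)/(1 + 0.014×25) = 0.1556 kJ/s.
polychaete worms: E/h = 12/26 = 0.4615 kJ/s.
Since 0.4615 > R, including polychaete worms increases the long-run rate.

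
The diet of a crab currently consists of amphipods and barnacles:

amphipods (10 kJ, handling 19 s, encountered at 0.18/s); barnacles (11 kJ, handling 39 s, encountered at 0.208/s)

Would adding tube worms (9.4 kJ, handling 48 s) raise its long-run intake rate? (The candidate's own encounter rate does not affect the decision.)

Current rate: (0.18×10 + 0.208×11)/(1 + 0.18×19 + 0.208×39) = 0.3262 kJ/s.
Profitability of tube worms: 9.4/48 = 0.1958 kJ/s.
Since 0.1958 < R, time spent handling tube worms is better spent searching.

No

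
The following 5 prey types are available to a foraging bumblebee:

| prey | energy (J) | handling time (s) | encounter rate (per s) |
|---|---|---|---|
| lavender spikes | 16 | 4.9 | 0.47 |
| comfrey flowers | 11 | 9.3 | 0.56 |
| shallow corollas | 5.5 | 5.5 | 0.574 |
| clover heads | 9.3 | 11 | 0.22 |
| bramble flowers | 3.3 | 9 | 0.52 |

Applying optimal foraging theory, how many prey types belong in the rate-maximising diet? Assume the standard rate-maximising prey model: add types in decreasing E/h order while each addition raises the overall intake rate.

Rank by E/h (J/s): lavender spikes 3.27, comfrey flowers 1.18, shallow corollas 1, clover heads 0.845, bramble flowers 0.367. Include each in turn until the next type's E/h falls below the running intake rate.
Rate on top 1: 2.277. comfrey flowers: 1.18 < 2.277 → exclude; stop.
Optimal diet: lavender spikes — 1 of 5 types.

1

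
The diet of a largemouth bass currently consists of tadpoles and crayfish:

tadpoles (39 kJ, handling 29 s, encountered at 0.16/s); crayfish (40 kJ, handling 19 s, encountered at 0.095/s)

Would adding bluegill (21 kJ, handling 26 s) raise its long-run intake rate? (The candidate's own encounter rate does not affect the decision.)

No

On tadpoles and crayfish alone, R = ΣλE/(1+Σλh) = 10.04/7.445 = 1.349 kJ/s.
Profitability of bluegill: 21/26 = 0.8077 kJ/s.
Since 0.8077 < R, time spent handling bluegill is better spent searching.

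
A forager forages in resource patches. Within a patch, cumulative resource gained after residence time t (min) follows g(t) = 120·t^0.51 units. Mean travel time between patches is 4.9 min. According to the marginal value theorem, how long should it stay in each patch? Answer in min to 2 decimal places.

By the marginal value theorem, leave when the instantaneous gain rate g'(t) equals the habitat-wide average g(t)/(T + t).
g'(t) = 0.51·120·t^-0.49. Setting 0.51·120·t^-0.49 = 120·t^0.51/(4.9+t) gives 0.51(4.9+t) = t, so 0.49·t = 0.51×4.9.
t* = 0.51×4.9/0.49 = 5.1 min.

5.10 min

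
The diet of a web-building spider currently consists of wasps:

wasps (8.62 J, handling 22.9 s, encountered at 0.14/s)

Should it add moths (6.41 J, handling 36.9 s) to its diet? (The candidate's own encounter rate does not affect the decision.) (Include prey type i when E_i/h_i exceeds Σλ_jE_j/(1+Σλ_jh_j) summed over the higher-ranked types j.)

On wasps alone, R = ΣλE/(1+Σλh) = 1.207/4.206 = 0.2869 J/s.
Profitability of moths: 6.41/36.9 = 0.1737 J/s.
0.1737 < 0.2869, so adding moths would lower the average — exclude it.

No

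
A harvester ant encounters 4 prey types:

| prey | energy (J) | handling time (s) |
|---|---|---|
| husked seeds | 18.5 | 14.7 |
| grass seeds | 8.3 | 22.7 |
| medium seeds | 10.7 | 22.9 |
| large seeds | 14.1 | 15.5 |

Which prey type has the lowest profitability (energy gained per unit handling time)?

grass seeds

Profitability E/h (J/s): husked seeds = 18.5/14.7 = 1.26, grass seeds = 8.3/22.7 = 0.366, medium seeds = 10.7/22.9 = 0.467, large seeds = 14.1/15.5 = 0.91.
Ranked: husked seeds > large seeds > medium seeds > grass seeds.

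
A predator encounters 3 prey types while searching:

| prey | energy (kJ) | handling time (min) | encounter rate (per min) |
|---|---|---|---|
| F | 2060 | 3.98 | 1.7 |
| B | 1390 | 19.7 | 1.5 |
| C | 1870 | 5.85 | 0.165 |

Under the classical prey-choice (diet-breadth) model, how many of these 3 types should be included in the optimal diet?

Rank by E/h (kJ/min): F 518, C 320, B 70.6. Include each in turn until the next type's E/h falls below the running intake rate.
Rate on top 1: 450.9. C: 320 < 450.9 → exclude; stop.
Optimal diet: F — 1 of 3 types.

1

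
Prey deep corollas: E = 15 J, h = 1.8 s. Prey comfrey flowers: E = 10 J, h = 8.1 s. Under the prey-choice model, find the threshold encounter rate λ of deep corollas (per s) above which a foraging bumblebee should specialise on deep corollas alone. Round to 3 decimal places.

0.097 per s

The zero-one rule: include comfrey flowers iff E₂/h₂ > λE₁/(1+λh₁). Equality gives the switch point.
λE₁h₂ = E₂ + λE₂h₁ ⇒ λ = E₂/(E₁h₂ − E₂h₁) = 10/(121.5 − 18) = 0.09662 per s.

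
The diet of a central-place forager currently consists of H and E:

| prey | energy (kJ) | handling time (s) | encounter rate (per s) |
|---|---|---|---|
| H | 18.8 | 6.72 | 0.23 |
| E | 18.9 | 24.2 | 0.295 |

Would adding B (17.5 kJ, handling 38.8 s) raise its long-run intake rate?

No

On H and E alone, R = ΣλE/(1+Σλh) = 9.899/9.685 = 1.022 kJ/s.
B: E/h = 17.5/38.8 = 0.451 kJ/s.
0.451 < 1.022, so adding B would lower the average — exclude it.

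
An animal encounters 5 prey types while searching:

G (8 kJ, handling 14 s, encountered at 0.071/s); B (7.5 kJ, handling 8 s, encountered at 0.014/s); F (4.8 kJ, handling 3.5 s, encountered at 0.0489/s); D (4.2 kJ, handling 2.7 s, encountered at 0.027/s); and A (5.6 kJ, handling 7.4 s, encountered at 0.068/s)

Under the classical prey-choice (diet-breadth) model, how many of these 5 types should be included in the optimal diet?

5

Rank by E/h (kJ/s): D 1.56, F 1.37, B 0.938, A 0.757, G 0.571. Include each in turn until the next type's E/h falls below the running intake rate.
Rate on top 1: 0.1057. F: 1.37 > 0.1057 → include.
Rate on top 2: 0.2798. B: 0.938 > 0.2798 → include.
Rate on top 3: 0.3341. A: 0.757 > 0.3341 → include.
Rate on top 4: 0.4485. G: 0.571 > 0.4485 → include.
Optimal diet: D, F, B, A, G — 5 of 5 types.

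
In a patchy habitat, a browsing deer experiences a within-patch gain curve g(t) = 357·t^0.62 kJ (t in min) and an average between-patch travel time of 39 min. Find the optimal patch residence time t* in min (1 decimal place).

63.6 min

By the marginal value theorem, leave when the instantaneous gain rate g'(t) equals the habitat-wide average g(t)/(T + t).
g'(t) = 0.62·357·t^-0.38. Setting 0.62·357·t^-0.38 = 357·t^0.62/(39+t) gives 0.62(39+t) = t, so 0.38·t = 0.62×39.
t* = 0.62×39/0.38 = 63.63 min.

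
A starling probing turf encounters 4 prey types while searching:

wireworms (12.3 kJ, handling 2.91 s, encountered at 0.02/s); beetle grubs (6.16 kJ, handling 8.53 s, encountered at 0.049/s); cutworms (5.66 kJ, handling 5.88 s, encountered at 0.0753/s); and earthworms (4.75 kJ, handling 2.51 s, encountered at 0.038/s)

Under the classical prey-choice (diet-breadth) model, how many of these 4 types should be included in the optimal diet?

4

Profitabilities (E/h, kJ/s): wireworms 4.23, earthworms 1.89, cutworms 0.963, beetle grubs 0.722. Add prey in this order while the next type's profitability exceeds the intake rate on those already taken.
Rate on top 1: 0.2325. earthworms: 1.89 > 0.2325 → include.
Rate on top 2: 0.3697. cutworms: 0.963 > 0.3697 → include.
Rate on top 3: 0.5342. beetle grubs: 0.722 > 0.5342 → include.
Optimal diet: wireworms, earthworms, cutworms, beetle grubs — 4 of 4 types.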